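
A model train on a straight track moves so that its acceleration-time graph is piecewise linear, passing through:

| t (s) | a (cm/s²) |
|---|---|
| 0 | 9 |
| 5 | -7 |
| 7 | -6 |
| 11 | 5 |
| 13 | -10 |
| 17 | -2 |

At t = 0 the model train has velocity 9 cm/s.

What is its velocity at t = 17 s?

-30 cm/s

Δv equals the area under the a-t graph; then v = v₀ + Δv.
0–5 s: ½(9 + -7)(5) = 5 cm/s
5–7 s: ½(-7 + -6)(2) = -13 cm/s
7–11 s: ½(-6 + 5)(4) = -2 cm/s
11–13 s: ½(5 + -10)(2) = -5 cm/s
13–17 s: ½(-10 + -2)(4) = -24 cm/s
Δv = -39 cm/s, so v(17) = 9 + (-39) = -30 cm/s.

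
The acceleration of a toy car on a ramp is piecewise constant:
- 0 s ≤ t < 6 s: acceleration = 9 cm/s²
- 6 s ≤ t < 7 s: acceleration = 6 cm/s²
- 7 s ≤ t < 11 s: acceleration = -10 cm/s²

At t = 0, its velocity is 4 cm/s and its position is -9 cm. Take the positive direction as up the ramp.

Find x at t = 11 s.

On each constant-a segment, Δv = aΔt and Δx = v₀Δt + ½aΔt²; chain segment to segment.
0–6 s: v starts 4 cm/s; Δx = 4·6 + ½·9·6² = 186 cm; v ends 58 cm/s.
6–7 s: v starts 58 cm/s; Δx = 58·1 + ½·6·1² = 61 cm; v ends 64 cm/s.
7–11 s: v starts 64 cm/s; Δx = 64·4 + ½·-10·4² = 176 cm; v ends 24 cm/s.
x(11) = -9 + Σ Δx = 414 cm.

414 cm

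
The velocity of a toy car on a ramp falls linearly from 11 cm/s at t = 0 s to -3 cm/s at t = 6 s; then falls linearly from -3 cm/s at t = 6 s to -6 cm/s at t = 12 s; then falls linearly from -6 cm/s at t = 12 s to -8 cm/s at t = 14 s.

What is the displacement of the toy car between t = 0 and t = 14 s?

Displacement is the signed area under the v-t curve.
0–6 s: ½(11 + -3)(6) = 24 cm
6–12 s: ½(-3 + -6)(6) = -27 cm
12–14 s: ½(-6 + -8)(2) = -14 cm
Net displacement = -17 cm

-17 cm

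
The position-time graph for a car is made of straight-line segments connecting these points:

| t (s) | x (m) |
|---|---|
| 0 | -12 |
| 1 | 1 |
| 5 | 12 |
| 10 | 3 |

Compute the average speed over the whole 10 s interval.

3.3 m/s

Average speed = (total path length)/(elapsed time); on a piecewise-linear x-t graph the path length is Σ|Δx|.
0–1 s: |Δx| = |1 − -12| = 13 m
1–5 s: |Δx| = |12 − 1| = 11 m
5–10 s: |Δx| = |3 − 12| = 9 m
Total path = 33 m; average speed = 33/10 = 3.3 m/s.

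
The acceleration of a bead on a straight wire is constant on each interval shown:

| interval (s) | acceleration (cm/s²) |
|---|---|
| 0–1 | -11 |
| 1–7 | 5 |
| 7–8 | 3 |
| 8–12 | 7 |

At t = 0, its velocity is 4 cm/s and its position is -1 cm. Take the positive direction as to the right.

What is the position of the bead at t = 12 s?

230 cm

On each constant-a segment, Δv = aΔt and Δx = v₀Δt + ½aΔt²; chain segment to segment.
0–1 s: v starts 4 cm/s; Δx = 4·1 + ½·-11·1² = -1.5 cm; v ends -7 cm/s.
1–7 s: v starts -7 cm/s; Δx = -7·6 + ½·5·6² = 48 cm; v ends 23 cm/s.
7–8 s: v starts 23 cm/s; Δx = 23·1 + ½·3·1² = 24.5 cm; v ends 26 cm/s.
8–12 s: v starts 26 cm/s; Δx = 26·4 + ½·7·4² = 160 cm; v ends 54 cm/s.
x(12) = -1 + Σ Δx = 230 cm.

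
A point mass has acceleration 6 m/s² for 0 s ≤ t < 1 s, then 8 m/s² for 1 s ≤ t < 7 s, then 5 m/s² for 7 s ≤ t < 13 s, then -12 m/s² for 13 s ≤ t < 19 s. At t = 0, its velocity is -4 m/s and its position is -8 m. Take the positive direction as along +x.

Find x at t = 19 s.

On each constant-a segment, Δv = aΔt and Δx = v₀Δt + ½aΔt²; chain segment to segment.
0–1 s: v starts -4 m/s; Δx = -4·1 + ½·6·1² = -1 m; v ends 2 m/s.
1–7 s: v starts 2 m/s; Δx = 2·6 + ½·8·6² = 156 m; v ends 50 m/s.
7–13 s: v starts 50 m/s; Δx = 50·6 + ½·5·6² = 390 m; v ends 80 m/s.
13–19 s: v starts 80 m/s; Δx = 80·6 + ½·-12·6² = 264 m; v ends 8 m/s.
x(19) = -8 + Σ Δx = 801 m.

801 m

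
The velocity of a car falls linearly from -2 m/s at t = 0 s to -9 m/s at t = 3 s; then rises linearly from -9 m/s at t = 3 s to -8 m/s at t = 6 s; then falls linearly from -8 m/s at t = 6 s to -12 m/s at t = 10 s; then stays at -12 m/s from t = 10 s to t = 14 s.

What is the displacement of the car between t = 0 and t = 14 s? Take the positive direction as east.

-130 m

Displacement is the signed area under the v-t curve.
0–3 s: ½(-2 + -9)(3) = -16.5 m
3–6 s: ½(-9 + -8)(3) = -25.5 m
6–10 s: ½(-8 + -12)(4) = -40 m
10–14 s: -12 × 4 = -48 m
Net displacement = -130 m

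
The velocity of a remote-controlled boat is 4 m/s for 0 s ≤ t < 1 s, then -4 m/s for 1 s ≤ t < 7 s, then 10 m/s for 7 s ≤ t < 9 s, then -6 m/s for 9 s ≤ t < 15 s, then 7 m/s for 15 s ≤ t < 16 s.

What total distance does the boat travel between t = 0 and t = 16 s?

91 m

Distance (not displacement) is the total path length: add the absolute areas under v-t.
0–1 s: |4| × 1 = 4 m
1–7 s: |-4| × 6 = 24 m
7–9 s: |10| × 2 = 20 m
9–15 s: |-6| × 6 = 36 m
15–16 s: |7| × 1 = 7 m
Total distance = 91 m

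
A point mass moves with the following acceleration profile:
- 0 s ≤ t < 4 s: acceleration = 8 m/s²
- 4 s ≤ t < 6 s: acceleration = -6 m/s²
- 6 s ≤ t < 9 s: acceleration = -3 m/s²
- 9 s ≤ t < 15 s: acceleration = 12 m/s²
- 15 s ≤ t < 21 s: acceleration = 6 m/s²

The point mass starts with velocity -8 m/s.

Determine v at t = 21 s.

111 m/s

Δv equals the area under the a-t graph; then v = v₀ + Δv.
0–4 s: 8 × 4 = 32 m/s
4–6 s: -6 × 2 = -12 m/s
6–9 s: -3 × 3 = -9 m/s
9–15 s: 12 × 6 = 72 m/s
15–21 s: 6 × 6 = 36 m/s
Δv = 119 m/s, so v(21) = -8 + (119) = 111 m/s.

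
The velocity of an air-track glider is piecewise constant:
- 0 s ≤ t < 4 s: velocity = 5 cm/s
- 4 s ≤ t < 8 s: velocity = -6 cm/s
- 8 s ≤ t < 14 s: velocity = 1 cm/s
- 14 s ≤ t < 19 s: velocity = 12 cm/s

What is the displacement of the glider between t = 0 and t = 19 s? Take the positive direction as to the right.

62 cm

Displacement is the signed area under the v-t curve.
0–4 s: 5 × 4 = 20 cm
4–8 s: -6 × 4 = -24 cm
8–14 s: 1 × 6 = 6 cm
14–19 s: 12 × 5 = 60 cm
Net displacement = 62 cm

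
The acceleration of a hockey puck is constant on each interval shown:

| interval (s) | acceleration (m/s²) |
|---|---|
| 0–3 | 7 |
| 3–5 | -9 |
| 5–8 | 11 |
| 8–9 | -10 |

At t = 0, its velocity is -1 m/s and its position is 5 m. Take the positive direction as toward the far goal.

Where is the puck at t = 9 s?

141 m

On each constant-a segment, Δv = aΔt and Δx = v₀Δt + ½aΔt²; chain segment to segment.
0–3 s: v starts -1 m/s; Δx = -1·3 + ½·7·3² = 28.5 m; v ends 20 m/s.
3–5 s: v starts 20 m/s; Δx = 20·2 + ½·-9·2² = 22 m; v ends 2 m/s.
5–8 s: v starts 2 m/s; Δx = 2·3 + ½·11·3² = 55.5 m; v ends 35 m/s.
8–9 s: v starts 35 m/s; Δx = 35·1 + ½·-10·1² = 30 m; v ends 25 m/s.
x(9) = 5 + Σ Δx = 141 m.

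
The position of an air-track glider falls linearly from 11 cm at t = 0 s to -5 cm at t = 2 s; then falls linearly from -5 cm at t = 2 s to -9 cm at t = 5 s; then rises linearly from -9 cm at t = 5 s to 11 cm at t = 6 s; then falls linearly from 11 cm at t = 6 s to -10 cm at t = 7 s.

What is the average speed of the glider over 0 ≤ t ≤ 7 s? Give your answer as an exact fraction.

Average speed = (total path length)/(elapsed time); on a piecewise-linear x-t graph the path length is Σ|Δx|.
0–2 s: |Δx| = |-5 − 11| = 16 cm
2–5 s: |Δx| = |-9 − -5| = 4 cm
5–6 s: |Δx| = |11 − -9| = 20 cm
6–7 s: |Δx| = |-10 − 11| = 21 cm
Total path = 61 cm; average speed = 61/7 = 61/7 cm/s.

61/7 cm/s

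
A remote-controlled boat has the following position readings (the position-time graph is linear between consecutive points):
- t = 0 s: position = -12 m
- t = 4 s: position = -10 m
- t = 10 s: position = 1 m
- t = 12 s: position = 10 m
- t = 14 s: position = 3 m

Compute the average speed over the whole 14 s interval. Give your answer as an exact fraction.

Average speed = (total path length)/(elapsed time); on a piecewise-linear x-t graph the path length is Σ|Δx|.
0–4 s: |Δx| = |-10 − -12| = 2 m
4–10 s: |Δx| = |1 − -10| = 11 m
10–12 s: |Δx| = |10 − 1| = 9 m
12–14 s: |Δx| = |3 − 10| = 7 m
Total path = 29 m; average speed = 29/14 = 29/14 m/s.

29/14 m/s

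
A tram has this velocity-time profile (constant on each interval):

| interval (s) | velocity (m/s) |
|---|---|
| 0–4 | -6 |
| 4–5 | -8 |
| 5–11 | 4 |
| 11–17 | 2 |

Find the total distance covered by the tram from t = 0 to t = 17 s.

Distance (not displacement) is the total path length: add the absolute areas under v-t.
0–4 s: |-6| × 4 = 24 m
4–5 s: |-8| × 1 = 8 m
5–11 s: |4| × 6 = 24 m
11–17 s: |2| × 6 = 12 m
Total distance = 68 m

68 m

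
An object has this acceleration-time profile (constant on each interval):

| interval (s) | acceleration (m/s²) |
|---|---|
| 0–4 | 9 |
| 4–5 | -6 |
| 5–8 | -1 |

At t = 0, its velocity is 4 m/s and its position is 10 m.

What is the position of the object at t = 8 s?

232.5 m

On each constant-a segment, Δv = aΔt and Δx = v₀Δt + ½aΔt²; chain segment to segment.
0–4 s: v starts 4 m/s; Δx = 4·4 + ½·9·4² = 88 m; v ends 40 m/s.
4–5 s: v starts 40 m/s; Δx = 40·1 + ½·-6·1² = 37 m; v ends 34 m/s.
5–8 s: v starts 34 m/s; Δx = 34·3 + ½·-1·3² = 97.5 m; v ends 31 m/s.
x(8) = 10 + Σ Δx = 232.5 m.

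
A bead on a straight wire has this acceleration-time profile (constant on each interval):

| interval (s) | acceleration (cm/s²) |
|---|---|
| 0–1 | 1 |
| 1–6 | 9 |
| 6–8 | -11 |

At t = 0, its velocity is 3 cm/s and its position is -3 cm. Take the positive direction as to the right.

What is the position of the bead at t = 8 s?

On each constant-a segment, Δv = aΔt and Δx = v₀Δt + ½aΔt²; chain segment to segment.
0–1 s: v starts 3 cm/s; Δx = 3·1 + ½·1·1² = 3.5 cm; v ends 4 cm/s.
1–6 s: v starts 4 cm/s; Δx = 4·5 + ½·9·5² = 132.5 cm; v ends 49 cm/s.
6–8 s: v starts 49 cm/s; Δx = 49·2 + ½·-11·2² = 76 cm; v ends 27 cm/s.
x(8) = -3 + Σ Δx = 209 cm.

209 cm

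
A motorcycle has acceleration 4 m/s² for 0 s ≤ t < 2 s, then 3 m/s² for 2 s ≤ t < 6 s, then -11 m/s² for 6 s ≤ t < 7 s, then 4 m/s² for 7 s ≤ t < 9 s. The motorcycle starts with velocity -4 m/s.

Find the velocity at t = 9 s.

Δv equals the area under the a-t graph; then v = v₀ + Δv.
0–2 s: 4 × 2 = 8 m/s
2–6 s: 3 × 4 = 12 m/s
6–7 s: -11 × 1 = -11 m/s
7–9 s: 4 × 2 = 8 m/s
Δv = 17 m/s, so v(9) = -4 + (17) = 13 m/s.

13 m/s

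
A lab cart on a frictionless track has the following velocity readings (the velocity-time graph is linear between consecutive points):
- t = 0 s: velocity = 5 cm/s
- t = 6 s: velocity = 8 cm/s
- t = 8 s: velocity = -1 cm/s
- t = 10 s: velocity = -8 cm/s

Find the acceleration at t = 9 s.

-3.5 cm/s²

Acceleration is the slope of the v-t graph on 8–10 s: (-8 − -1)/(10 − 8) = -3.5 cm/s².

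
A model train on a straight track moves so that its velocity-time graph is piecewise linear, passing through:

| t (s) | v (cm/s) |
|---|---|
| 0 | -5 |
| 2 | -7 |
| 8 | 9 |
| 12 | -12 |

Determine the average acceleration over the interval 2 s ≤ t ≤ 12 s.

-0.5 cm/s²

Average acceleration = Δv/Δt = (-12 − -7)/(12 − 2) = -0.5 cm/s².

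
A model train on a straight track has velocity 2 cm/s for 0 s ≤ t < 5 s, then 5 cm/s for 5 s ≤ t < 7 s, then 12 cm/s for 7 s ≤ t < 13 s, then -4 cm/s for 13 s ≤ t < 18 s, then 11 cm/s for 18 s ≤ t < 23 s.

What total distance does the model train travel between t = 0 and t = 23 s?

Distance (not displacement) is the total path length: add the absolute areas under v-t.
0–5 s: |2| × 5 = 10 cm
5–7 s: |5| × 2 = 10 cm
7–13 s: |12| × 6 = 72 cm
13–18 s: |-4| × 5 = 20 cm
18–23 s: |11| × 5 = 55 cm
Total distance = 167 cm

167 cm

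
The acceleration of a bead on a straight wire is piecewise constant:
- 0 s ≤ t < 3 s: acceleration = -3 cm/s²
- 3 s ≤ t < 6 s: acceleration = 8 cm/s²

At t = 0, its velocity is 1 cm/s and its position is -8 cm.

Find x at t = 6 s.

-6.5 cm

On each constant-a segment, Δv = aΔt and Δx = v₀Δt + ½aΔt²; chain segment to segment.
0–3 s: v starts 1 cm/s; Δx = 1·3 + ½·-3·3² = -10.5 cm; v ends -8 cm/s.
3–6 s: v starts -8 cm/s; Δx = -8·3 + ½·8·3² = 12 cm; v ends 16 cm/s.
x(6) = -8 + Σ Δx = -6.5 cm.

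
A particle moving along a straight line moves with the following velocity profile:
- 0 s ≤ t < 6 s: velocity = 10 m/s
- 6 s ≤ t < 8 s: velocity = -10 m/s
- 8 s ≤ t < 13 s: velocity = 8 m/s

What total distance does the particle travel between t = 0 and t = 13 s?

120 m

Distance (not displacement) is the total path length: add the absolute areas under v-t.
0–6 s: |10| × 6 = 60 m
6–8 s: |-10| × 2 = 20 m
8–13 s: |8| × 5 = 40 m
Total distance = 120 m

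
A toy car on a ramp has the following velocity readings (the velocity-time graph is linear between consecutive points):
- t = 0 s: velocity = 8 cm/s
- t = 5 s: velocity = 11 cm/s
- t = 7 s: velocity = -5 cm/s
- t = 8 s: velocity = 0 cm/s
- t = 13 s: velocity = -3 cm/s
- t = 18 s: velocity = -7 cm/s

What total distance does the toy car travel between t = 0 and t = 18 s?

91.625 cm

Total distance travelled is ∫|v| dt — sum the magnitudes of each area piece.
0–5 s: |½(8 + 11)(5)| = 47.5 cm
5–7 s: v = 0 at t = 6.375 s; triangle areas 7.5625 + 1.5625 = 9.125 cm
7–8 s: |½(-5 + 0)(1)| = 2.5 cm
8–13 s: |½(0 + -3)(5)| = 7.5 cm
13–18 s: |½(-3 + -7)(5)| = 25 cm
Total distance = 91.625 cm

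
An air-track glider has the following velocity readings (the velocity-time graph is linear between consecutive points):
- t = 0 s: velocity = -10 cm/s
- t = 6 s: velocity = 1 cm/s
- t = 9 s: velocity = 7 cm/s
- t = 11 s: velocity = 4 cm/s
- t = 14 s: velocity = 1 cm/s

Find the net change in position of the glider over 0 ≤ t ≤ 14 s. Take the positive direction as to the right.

Net displacement equals the area under the velocity-time graph (areas below the axis count negative).
0–6 s: ½(-10 + 1)(6) = -27 cm
6–9 s: ½(1 + 7)(3) = 12 cm
9–11 s: ½(7 + 4)(2) = 11 cm
11–14 s: ½(4 + 1)(3) = 7.5 cm
Net displacement = 3.5 cm

3.5 cm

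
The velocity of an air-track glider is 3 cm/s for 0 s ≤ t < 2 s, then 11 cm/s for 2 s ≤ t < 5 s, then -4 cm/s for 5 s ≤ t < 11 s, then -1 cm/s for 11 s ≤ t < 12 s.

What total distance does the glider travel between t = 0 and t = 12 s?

64 cm

Distance (not displacement) is the total path length: add the absolute areas under v-t.
0–2 s: |3| × 2 = 6 cm
2–5 s: |11| × 3 = 33 cm
5–11 s: |-4| × 6 = 24 cm
11–12 s: |-1| × 1 = 1 cm
Total distance = 64 cm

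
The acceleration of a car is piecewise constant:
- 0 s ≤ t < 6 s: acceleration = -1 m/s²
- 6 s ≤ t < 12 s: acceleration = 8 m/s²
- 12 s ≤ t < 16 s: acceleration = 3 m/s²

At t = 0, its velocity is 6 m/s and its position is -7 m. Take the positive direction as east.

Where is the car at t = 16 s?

On each constant-a segment, Δv = aΔt and Δx = v₀Δt + ½aΔt²; chain segment to segment.
0–6 s: v starts 6 m/s; Δx = 6·6 + ½·-1·6² = 18 m; v ends 0 m/s.
6–12 s: v starts 0 m/s; Δx = 0·6 + ½·8·6² = 144 m; v ends 48 m/s.
12–16 s: v starts 48 m/s; Δx = 48·4 + ½·3·4² = 216 m; v ends 60 m/s.
x(16) = -7 + Σ Δx = 371 m.

371 m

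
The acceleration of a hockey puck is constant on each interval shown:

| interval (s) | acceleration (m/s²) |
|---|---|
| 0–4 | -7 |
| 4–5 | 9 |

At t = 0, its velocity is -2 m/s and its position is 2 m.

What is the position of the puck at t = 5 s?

-87.5 m

On each constant-a segment, Δv = aΔt and Δx = v₀Δt + ½aΔt²; chain segment to segment.
0–4 s: v starts -2 m/s; Δx = -2·4 + ½·-7·4² = -64 m; v ends -30 m/s.
4–5 s: v starts -30 m/s; Δx = -30·1 + ½·9·1² = -25.5 m; v ends -21 m/s.
x(5) = 2 + Σ Δx = -87.5 m.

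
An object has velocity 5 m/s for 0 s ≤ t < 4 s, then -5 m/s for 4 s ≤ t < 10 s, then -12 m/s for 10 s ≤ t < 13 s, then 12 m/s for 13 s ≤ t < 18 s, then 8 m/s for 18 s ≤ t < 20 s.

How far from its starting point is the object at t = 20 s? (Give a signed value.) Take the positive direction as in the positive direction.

30 m

Net displacement equals the area under the velocity-time graph (areas below the axis count negative).
0–4 s: 5 × 4 = 20 m
4–10 s: -5 × 6 = -30 m
10–13 s: -12 × 3 = -36 m
13–18 s: 12 × 5 = 60 m
18–20 s: 8 × 2 = 16 m
Net displacement = 30 m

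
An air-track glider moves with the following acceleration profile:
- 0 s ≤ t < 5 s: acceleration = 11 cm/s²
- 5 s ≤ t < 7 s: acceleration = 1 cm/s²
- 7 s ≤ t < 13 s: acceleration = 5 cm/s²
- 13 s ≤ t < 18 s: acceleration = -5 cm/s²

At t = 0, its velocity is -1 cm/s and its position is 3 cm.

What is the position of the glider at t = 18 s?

1039 cm

On each constant-a segment, Δv = aΔt and Δx = v₀Δt + ½aΔt²; chain segment to segment.
0–5 s: v starts -1 cm/s; Δx = -1·5 + ½·11·5² = 132.5 cm; v ends 54 cm/s.
5–7 s: v starts 54 cm/s; Δx = 54·2 + ½·1·2² = 110 cm; v ends 56 cm/s.
7–13 s: v starts 56 cm/s; Δx = 56·6 + ½·5·6² = 426 cm; v ends 86 cm/s.
13–18 s: v starts 86 cm/s; Δx = 86·5 + ½·-5·5² = 367.5 cm; v ends 61 cm/s.
x(18) = 3 + Σ Δx = 1039 cm.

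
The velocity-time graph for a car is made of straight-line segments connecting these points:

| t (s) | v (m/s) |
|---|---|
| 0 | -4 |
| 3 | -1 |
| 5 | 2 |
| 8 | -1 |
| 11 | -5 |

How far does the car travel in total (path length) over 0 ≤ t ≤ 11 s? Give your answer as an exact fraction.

Total distance travelled is ∫|v| dt — sum the magnitudes of each area piece.
0–3 s: |½(-4 + -1)(3)| = 7.5 m
3–5 s: v = 0 at t = 11/3 s; triangle areas 1/3 + 4/3 = 5/3 m
5–8 s: v = 0 at t = 7 s; triangle areas 2 + 0.5 = 2.5 m
8–11 s: |½(-1 + -5)(3)| = 9 m
Total distance = 62/3 m

62/3 m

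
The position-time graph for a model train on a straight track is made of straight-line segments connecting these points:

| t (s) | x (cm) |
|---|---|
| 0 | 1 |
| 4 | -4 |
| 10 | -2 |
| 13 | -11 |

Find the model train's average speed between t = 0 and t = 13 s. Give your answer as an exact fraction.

16/13 cm/s

Average speed = (total path length)/(elapsed time); on a piecewise-linear x-t graph the path length is Σ|Δx|.
0–4 s: |Δx| = |-4 − 1| = 5 cm
4–10 s: |Δx| = |-2 − -4| = 2 cm
10–13 s: |Δx| = |-11 − -2| = 9 cm
Total path = 16 cm; average speed = 16/13 = 16/13 cm/s.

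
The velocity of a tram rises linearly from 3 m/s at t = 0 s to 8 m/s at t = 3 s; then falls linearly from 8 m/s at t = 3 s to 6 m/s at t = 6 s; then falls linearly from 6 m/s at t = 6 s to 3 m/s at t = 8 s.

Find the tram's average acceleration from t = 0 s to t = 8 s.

Average acceleration = Δv/Δt = (3 − 3)/(8 − 0) = 0 m/s².

0 m/s²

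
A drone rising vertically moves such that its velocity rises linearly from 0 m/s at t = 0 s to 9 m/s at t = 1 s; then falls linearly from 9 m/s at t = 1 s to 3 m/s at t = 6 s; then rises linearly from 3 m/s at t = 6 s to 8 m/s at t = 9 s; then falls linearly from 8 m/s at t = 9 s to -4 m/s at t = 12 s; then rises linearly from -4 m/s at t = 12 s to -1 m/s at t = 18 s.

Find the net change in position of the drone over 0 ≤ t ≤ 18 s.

42 m

Net displacement equals the area under the velocity-time graph (areas below the axis count negative).
0–1 s: ½(0 + 9)(1) = 4.5 m
1–6 s: ½(9 + 3)(5) = 30 m
6–9 s: ½(3 + 8)(3) = 16.5 m
9–12 s: ½(8 + -4)(3) = 6 m
12–18 s: ½(-4 + -1)(6) = -15 m
Net displacement = 42 m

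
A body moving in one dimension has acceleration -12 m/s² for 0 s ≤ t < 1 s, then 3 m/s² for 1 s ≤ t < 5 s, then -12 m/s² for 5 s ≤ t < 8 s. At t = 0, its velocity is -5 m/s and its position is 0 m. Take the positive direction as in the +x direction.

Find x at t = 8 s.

On each constant-a segment, Δv = aΔt and Δx = v₀Δt + ½aΔt²; chain segment to segment.
0–1 s: v starts -5 m/s; Δx = -5·1 + ½·-12·1² = -11 m; v ends -17 m/s.
1–5 s: v starts -17 m/s; Δx = -17·4 + ½·3·4² = -44 m; v ends -5 m/s.
5–8 s: v starts -5 m/s; Δx = -5·3 + ½·-12·3² = -69 m; v ends -41 m/s.
x(8) = 0 + Σ Δx = -124 m.

-124 m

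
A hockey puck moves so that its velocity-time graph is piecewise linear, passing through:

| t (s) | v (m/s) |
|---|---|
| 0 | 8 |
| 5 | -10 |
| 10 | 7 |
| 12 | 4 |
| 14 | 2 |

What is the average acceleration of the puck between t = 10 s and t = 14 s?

-1.25 m/s²

Average acceleration = Δv/Δt = (2 − 7)/(14 − 10) = -1.25 m/s².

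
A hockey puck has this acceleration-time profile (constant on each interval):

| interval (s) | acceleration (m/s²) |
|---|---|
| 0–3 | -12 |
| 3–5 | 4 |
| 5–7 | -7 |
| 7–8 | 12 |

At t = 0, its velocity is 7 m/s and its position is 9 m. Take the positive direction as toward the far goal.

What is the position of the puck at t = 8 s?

-159 m

On each constant-a segment, Δv = aΔt and Δx = v₀Δt + ½aΔt²; chain segment to segment.
0–3 s: v starts 7 m/s; Δx = 7·3 + ½·-12·3² = -33 m; v ends -29 m/s.
3–5 s: v starts -29 m/s; Δx = -29·2 + ½·4·2² = -50 m; v ends -21 m/s.
5–7 s: v starts -21 m/s; Δx = -21·2 + ½·-7·2² = -56 m; v ends -35 m/s.
7–8 s: v starts -35 m/s; Δx = -35·1 + ½·12·1² = -29 m; v ends -23 m/s.
x(8) = 9 + Σ Δx = -159 m.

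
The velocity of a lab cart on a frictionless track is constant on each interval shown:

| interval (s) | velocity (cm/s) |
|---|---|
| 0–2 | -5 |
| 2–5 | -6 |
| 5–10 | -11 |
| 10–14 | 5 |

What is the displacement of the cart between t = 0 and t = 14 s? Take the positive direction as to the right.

-63 cm

Displacement is the signed area under the v-t curve.
0–2 s: -5 × 2 = -10 cm
2–5 s: -6 × 3 = -18 cm
5–10 s: -11 × 5 = -55 cm
10–14 s: 5 × 4 = 20 cm
Net displacement = -63 cm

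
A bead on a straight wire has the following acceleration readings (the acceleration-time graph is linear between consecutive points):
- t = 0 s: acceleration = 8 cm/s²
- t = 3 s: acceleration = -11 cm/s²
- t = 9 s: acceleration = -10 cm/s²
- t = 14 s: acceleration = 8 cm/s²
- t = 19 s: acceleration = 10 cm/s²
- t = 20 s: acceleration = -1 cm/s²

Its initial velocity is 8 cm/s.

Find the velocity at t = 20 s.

-15 cm/s

Δv equals the area under the a-t graph; then v = v₀ + Δv.
0–3 s: ½(8 + -11)(3) = -4.5 cm/s
3–9 s: ½(-11 + -10)(6) = -63 cm/s
9–14 s: ½(-10 + 8)(5) = -5 cm/s
14–19 s: ½(8 + 10)(5) = 45 cm/s
19–20 s: ½(10 + -1)(1) = 4.5 cm/s
Δv = -23 cm/s, so v(20) = 8 + (-23) = -15 cm/s.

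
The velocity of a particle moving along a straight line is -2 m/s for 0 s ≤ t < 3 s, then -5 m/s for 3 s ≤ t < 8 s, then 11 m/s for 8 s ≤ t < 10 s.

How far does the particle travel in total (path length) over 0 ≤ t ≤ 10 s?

Total distance travelled is ∫|v| dt — sum the magnitudes of each area piece.
0–3 s: |-2| × 3 = 6 m
3–8 s: |-5| × 5 = 25 m
8–10 s: |11| × 2 = 22 m
Total distance = 53 m

53 m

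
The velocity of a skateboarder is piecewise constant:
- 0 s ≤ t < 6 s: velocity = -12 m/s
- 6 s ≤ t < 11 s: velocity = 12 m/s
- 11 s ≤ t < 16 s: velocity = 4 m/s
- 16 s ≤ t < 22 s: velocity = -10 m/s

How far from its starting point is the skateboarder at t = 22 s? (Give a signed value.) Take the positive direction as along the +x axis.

Displacement is the signed area under the v-t curve.
0–6 s: -12 × 6 = -72 m
6–11 s: 12 × 5 = 60 m
11–16 s: 4 × 5 = 20 m
16–22 s: -10 × 6 = -60 m
Net displacement = -52 m

-52 m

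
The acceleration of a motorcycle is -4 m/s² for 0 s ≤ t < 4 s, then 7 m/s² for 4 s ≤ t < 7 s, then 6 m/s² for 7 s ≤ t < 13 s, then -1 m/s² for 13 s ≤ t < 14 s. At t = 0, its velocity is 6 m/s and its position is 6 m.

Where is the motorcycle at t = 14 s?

220 m

On each constant-a segment, Δv = aΔt and Δx = v₀Δt + ½aΔt²; chain segment to segment.
0–4 s: v starts 6 m/s; Δx = 6·4 + ½·-4·4² = -8 m; v ends -10 m/s.
4–7 s: v starts -10 m/s; Δx = -10·3 + ½·7·3² = 1.5 m; v ends 11 m/s.
7–13 s: v starts 11 m/s; Δx = 11·6 + ½·6·6² = 174 m; v ends 47 m/s.
13–14 s: v starts 47 m/s; Δx = 47·1 + ½·-1·1² = 46.5 m; v ends 46 m/s.
x(14) = 6 + Σ Δx = 220 m.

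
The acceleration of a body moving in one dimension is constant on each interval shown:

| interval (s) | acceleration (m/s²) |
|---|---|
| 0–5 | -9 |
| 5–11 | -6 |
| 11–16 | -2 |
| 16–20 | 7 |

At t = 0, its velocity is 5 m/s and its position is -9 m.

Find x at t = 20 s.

On each constant-a segment, Δv = aΔt and Δx = v₀Δt + ½aΔt²; chain segment to segment.
0–5 s: v starts 5 m/s; Δx = 5·5 + ½·-9·5² = -87.5 m; v ends -40 m/s.
5–11 s: v starts -40 m/s; Δx = -40·6 + ½·-6·6² = -348 m; v ends -76 m/s.
11–16 s: v starts -76 m/s; Δx = -76·5 + ½·-2·5² = -405 m; v ends -86 m/s.
16–20 s: v starts -86 m/s; Δx = -86·4 + ½·7·4² = -288 m; v ends -58 m/s.
x(20) = -9 + Σ Δx = -1137.5 m.

-1137.5 m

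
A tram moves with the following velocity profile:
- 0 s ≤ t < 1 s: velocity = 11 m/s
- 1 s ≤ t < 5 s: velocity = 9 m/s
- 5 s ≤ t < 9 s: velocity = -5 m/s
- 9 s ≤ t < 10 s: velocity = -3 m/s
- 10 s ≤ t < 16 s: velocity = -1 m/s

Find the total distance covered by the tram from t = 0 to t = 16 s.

Total distance travelled is ∫|v| dt — sum the magnitudes of each area piece.
0–1 s: |11| × 1 = 11 m
1–5 s: |9| × 4 = 36 m
5–9 s: |-5| × 4 = 20 m
9–10 s: |-3| × 1 = 3 m
10–16 s: |-1| × 6 = 6 m
Total distance = 76 m

76 m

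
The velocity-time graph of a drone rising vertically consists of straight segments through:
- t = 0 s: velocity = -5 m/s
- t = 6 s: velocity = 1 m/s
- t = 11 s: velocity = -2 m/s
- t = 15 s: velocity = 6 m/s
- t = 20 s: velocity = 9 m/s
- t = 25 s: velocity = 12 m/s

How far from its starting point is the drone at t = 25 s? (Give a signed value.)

83.5 m

Displacement is the signed area under the v-t curve.
0–6 s: ½(-5 + 1)(6) = -12 m
6–11 s: ½(1 + -2)(5) = -2.5 m
11–15 s: ½(-2 + 6)(4) = 8 m
15–20 s: ½(6 + 9)(5) = 37.5 m
20–25 s: ½(9 + 12)(5) = 52.5 m
Net displacement = 83.5 m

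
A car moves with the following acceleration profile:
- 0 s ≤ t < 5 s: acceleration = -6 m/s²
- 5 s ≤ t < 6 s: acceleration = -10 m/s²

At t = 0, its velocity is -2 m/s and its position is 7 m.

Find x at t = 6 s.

-115 m

On each constant-a segment, Δv = aΔt and Δx = v₀Δt + ½aΔt²; chain segment to segment.
0–5 s: v starts -2 m/s; Δx = -2·5 + ½·-6·5² = -85 m; v ends -32 m/s.
5–6 s: v starts -32 m/s; Δx = -32·1 + ½·-10·1² = -37 m; v ends -42 m/s.
x(6) = 7 + Σ Δx = -115 m.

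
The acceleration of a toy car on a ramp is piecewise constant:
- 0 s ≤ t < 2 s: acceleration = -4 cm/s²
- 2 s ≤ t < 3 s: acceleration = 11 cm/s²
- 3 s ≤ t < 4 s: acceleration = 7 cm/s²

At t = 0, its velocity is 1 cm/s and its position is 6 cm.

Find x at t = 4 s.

On each constant-a segment, Δv = aΔt and Δx = v₀Δt + ½aΔt²; chain segment to segment.
0–2 s: v starts 1 cm/s; Δx = 1·2 + ½·-4·2² = -6 cm; v ends -7 cm/s.
2–3 s: v starts -7 cm/s; Δx = -7·1 + ½·11·1² = -1.5 cm; v ends 4 cm/s.
3–4 s: v starts 4 cm/s; Δx = 4·1 + ½·7·1² = 7.5 cm; v ends 11 cm/s.
x(4) = 6 + Σ Δx = 6 cm.

6 cm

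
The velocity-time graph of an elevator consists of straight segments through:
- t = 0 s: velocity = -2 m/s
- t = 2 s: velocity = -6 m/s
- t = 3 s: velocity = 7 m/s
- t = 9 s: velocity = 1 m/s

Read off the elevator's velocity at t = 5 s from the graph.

On 3–9 s the graph is linear from 7 to 1 m/s: v(5) = 7 + (1 − 7)·(5 − 3)/(9 − 3) = 5 m/s.

5 m/s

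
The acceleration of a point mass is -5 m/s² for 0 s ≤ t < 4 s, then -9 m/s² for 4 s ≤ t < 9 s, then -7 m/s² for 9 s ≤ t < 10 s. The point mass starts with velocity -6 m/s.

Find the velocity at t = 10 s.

-78 m/s

Δv equals the area under the a-t graph; then v = v₀ + Δv.
0–4 s: -5 × 4 = -20 m/s
4–9 s: -9 × 5 = -45 m/s
9–10 s: -7 × 1 = -7 m/s
Δv = -72 m/s, so v(10) = -6 + (-72) = -78 m/s.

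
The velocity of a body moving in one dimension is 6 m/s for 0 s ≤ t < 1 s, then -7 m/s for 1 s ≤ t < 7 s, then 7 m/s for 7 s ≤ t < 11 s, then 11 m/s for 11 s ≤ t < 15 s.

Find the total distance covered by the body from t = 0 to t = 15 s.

Total distance travelled is ∫|v| dt — sum the magnitudes of each area piece.
0–1 s: |6| × 1 = 6 m
1–7 s: |-7| × 6 = 42 m
7–11 s: |7| × 4 = 28 m
11–15 s: |11| × 4 = 44 m
Total distance = 120 m

120 m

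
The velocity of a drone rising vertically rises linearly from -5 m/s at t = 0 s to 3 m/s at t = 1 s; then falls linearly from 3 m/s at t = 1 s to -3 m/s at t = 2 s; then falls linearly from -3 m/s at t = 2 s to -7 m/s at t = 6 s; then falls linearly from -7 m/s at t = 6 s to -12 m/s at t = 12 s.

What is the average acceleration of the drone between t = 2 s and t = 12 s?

-0.9 m/s²

Average acceleration = Δv/Δt = (-12 − -3)/(12 − 2) = -0.9 m/s².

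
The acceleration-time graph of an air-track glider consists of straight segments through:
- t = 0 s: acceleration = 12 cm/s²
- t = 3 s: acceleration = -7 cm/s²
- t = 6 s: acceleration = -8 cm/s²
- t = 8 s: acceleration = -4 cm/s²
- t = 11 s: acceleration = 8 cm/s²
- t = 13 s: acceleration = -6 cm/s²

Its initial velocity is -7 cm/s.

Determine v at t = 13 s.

-26 cm/s

Δv equals the area under the a-t graph; then v = v₀ + Δv.
0–3 s: ½(12 + -7)(3) = 7.5 cm/s
3–6 s: ½(-7 + -8)(3) = -22.5 cm/s
6–8 s: ½(-8 + -4)(2) = -12 cm/s
8–11 s: ½(-4 + 8)(3) = 6 cm/s
11–13 s: ½(8 + -6)(2) = 2 cm/s
Δv = -19 cm/s, so v(13) = -7 + (-19) = -26 cm/s.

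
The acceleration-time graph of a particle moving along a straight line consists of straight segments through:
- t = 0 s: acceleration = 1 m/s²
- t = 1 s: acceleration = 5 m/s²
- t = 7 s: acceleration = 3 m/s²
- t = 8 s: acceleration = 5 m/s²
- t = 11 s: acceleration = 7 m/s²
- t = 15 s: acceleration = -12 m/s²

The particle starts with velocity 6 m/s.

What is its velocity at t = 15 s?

45 m/s

Δv equals the area under the a-t graph; then v = v₀ + Δv.
0–1 s: ½(1 + 5)(1) = 3 m/s
1–7 s: ½(5 + 3)(6) = 24 m/s
7–8 s: ½(3 + 5)(1) = 4 m/s
8–11 s: ½(5 + 7)(3) = 18 m/s
11–15 s: ½(7 + -12)(4) = -10 m/s
Δv = 39 m/s, so v(15) = 6 + (39) = 45 m/s.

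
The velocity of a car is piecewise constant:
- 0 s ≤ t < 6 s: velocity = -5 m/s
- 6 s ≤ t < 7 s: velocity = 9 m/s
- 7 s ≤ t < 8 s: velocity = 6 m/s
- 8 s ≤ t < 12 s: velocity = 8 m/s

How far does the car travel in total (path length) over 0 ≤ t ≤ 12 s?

Total distance travelled is ∫|v| dt — sum the magnitudes of each area piece.
0–6 s: |-5| × 6 = 30 m
6–7 s: |9| × 1 = 9 m
7–8 s: |6| × 1 = 6 m
8–12 s: |8| × 4 = 32 m
Total distance = 77 m

77 m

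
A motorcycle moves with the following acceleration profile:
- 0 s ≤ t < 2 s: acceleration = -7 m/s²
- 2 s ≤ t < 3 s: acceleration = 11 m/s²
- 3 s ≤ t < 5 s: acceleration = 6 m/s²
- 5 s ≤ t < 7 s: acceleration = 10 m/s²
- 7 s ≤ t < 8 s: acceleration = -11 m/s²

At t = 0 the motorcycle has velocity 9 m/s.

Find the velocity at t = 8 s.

27 m/s

Δv equals the area under the a-t graph; then v = v₀ + Δv.
0–2 s: -7 × 2 = -14 m/s
2–3 s: 11 × 1 = 11 m/s
3–5 s: 6 × 2 = 12 m/s
5–7 s: 10 × 2 = 20 m/s
7–8 s: -11 × 1 = -11 m/s
Δv = 18 m/s, so v(8) = 9 + (18) = 27 m/s.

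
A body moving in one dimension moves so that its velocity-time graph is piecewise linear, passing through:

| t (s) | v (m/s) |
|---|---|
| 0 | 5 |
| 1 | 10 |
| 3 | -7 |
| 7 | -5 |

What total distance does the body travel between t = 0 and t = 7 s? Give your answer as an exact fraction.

Distance (not displacement) is the total path length: add the absolute areas under v-t.
0–1 s: |½(5 + 10)(1)| = 7.5 m
1–3 s: v = 0 at t = 37/17 s; triangle areas 100/17 + 49/17 = 149/17 m
3–7 s: |½(-7 + -5)(4)| = 24 m
Total distance = 1369/34 m

1369/34 m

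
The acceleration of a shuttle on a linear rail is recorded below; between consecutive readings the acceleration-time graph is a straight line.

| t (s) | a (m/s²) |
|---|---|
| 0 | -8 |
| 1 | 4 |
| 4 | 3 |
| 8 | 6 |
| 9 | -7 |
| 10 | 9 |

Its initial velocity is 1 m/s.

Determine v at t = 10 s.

Δv equals the area under the a-t graph; then v = v₀ + Δv.
0–1 s: ½(-8 + 4)(1) = -2 m/s
1–4 s: ½(4 + 3)(3) = 10.5 m/s
4–8 s: ½(3 + 6)(4) = 18 m/s
8–9 s: ½(6 + -7)(1) = -0.5 m/s
9–10 s: ½(-7 + 9)(1) = 1 m/s
Δv = 27 m/s, so v(10) = 1 + (27) = 28 m/s.

28 m/s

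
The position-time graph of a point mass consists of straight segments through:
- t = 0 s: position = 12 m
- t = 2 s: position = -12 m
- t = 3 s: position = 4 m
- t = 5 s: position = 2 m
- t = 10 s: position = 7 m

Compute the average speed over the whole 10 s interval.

4.7 m/s

Average speed = (total path length)/(elapsed time); on a piecewise-linear x-t graph the path length is Σ|Δx|.
0–2 s: |Δx| = |-12 − 12| = 24 m
2–3 s: |Δx| = |4 − -12| = 16 m
3–5 s: |Δx| = |2 − 4| = 2 m
5–10 s: |Δx| = |7 − 2| = 5 m
Total path = 47 m; average speed = 47/10 = 4.7 m/s.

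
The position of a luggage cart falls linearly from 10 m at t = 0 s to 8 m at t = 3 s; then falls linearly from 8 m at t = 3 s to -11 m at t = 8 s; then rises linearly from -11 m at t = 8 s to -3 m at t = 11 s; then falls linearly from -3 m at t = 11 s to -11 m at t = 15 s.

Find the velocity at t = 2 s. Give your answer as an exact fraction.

-2/3 m/s

Velocity is the slope of the x-t graph on 0–3 s: (8 − 10)/(3 − 0) = -2/3 m/s.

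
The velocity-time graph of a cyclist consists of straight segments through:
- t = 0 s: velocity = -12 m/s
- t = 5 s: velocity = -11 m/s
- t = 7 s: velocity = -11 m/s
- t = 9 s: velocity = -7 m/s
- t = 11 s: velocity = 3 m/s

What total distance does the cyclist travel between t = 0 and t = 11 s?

Distance (not displacement) is the total path length: add the absolute areas under v-t.
0–5 s: |½(-12 + -11)(5)| = 57.5 m
5–7 s: |-11| × 2 = 22 m
7–9 s: |½(-11 + -7)(2)| = 18 m
9–11 s: v = 0 at t = 10.4 s; triangle areas 4.9 + 0.9 = 5.8 m
Total distance = 103.3 m

103.3 m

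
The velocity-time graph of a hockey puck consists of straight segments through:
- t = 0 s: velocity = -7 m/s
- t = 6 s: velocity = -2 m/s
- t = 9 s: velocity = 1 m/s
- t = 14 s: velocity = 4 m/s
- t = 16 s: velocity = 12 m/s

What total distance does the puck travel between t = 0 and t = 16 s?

Total distance travelled is ∫|v| dt — sum the magnitudes of each area piece.
0–6 s: |½(-7 + -2)(6)| = 27 m
6–9 s: v = 0 at t = 8 s; triangle areas 2 + 0.5 = 2.5 m
9–14 s: |½(1 + 4)(5)| = 12.5 m
14–16 s: |½(4 + 12)(2)| = 16 m
Total distance = 58 m

58 m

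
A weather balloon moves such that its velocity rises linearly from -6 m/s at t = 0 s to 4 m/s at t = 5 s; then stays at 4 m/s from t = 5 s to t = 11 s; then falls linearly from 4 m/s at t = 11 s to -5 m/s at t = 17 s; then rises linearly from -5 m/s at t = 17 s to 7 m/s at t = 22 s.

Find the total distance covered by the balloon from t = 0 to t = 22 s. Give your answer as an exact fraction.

Distance (not displacement) is the total path length: add the absolute areas under v-t.
0–5 s: v = 0 at t = 3 s; triangle areas 9 + 4 = 13 m
5–11 s: |4| × 6 = 24 m
11–17 s: v = 0 at t = 41/3 s; triangle areas 16/3 + 25/3 = 41/3 m
17–22 s: v = 0 at t = 229/12 s; triangle areas 125/24 + 245/24 = 185/12 m
Total distance = 793/12 m

793/12 m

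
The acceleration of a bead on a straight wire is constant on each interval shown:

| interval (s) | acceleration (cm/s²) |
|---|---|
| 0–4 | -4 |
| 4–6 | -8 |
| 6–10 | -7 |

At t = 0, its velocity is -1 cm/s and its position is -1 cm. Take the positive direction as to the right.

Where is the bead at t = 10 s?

-275 cm

On each constant-a segment, Δv = aΔt and Δx = v₀Δt + ½aΔt²; chain segment to segment.
0–4 s: v starts -1 cm/s; Δx = -1·4 + ½·-4·4² = -36 cm; v ends -17 cm/s.
4–6 s: v starts -17 cm/s; Δx = -17·2 + ½·-8·2² = -50 cm; v ends -33 cm/s.
6–10 s: v starts -33 cm/s; Δx = -33·4 + ½·-7·4² = -188 cm; v ends -61 cm/s.
x(10) = -1 + Σ Δx = -275 cm.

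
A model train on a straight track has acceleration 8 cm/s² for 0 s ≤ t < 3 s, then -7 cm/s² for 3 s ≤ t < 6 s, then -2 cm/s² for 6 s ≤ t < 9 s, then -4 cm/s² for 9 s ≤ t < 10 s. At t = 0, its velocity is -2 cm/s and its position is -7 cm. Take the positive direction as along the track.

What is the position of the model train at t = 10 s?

44.5 cm

On each constant-a segment, Δv = aΔt and Δx = v₀Δt + ½aΔt²; chain segment to segment.
0–3 s: v starts -2 cm/s; Δx = -2·3 + ½·8·3² = 30 cm; v ends 22 cm/s.
3–6 s: v starts 22 cm/s; Δx = 22·3 + ½·-7·3² = 34.5 cm; v ends 1 cm/s.
6–9 s: v starts 1 cm/s; Δx = 1·3 + ½·-2·3² = -6 cm; v ends -5 cm/s.
9–10 s: v starts -5 cm/s; Δx = -5·1 + ½·-4·1² = -7 cm; v ends -9 cm/s.
x(10) = -7 + Σ Δx = 44.5 cm.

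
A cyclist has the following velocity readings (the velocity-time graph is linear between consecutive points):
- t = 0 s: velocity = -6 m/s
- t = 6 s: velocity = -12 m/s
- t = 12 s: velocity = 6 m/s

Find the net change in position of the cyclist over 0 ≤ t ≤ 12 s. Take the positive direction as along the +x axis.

-72 m

Net displacement equals the area under the velocity-time graph (areas below the axis count negative).
0–6 s: ½(-6 + -12)(6) = -54 m
6–12 s: ½(-12 + 6)(6) = -18 m
Net displacement = -72 m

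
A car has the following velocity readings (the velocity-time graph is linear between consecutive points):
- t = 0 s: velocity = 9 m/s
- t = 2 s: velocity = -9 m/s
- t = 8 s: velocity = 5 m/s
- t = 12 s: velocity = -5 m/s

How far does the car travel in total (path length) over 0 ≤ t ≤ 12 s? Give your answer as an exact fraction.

Distance (not displacement) is the total path length: add the absolute areas under v-t.
0–2 s: v = 0 at t = 1 s; triangle areas 4.5 + 4.5 = 9 m
2–8 s: v = 0 at t = 41/7 s; triangle areas 243/14 + 75/14 = 159/7 m
8–12 s: v = 0 at t = 10 s; triangle areas 5 + 5 = 10 m
Total distance = 292/7 m

292/7 m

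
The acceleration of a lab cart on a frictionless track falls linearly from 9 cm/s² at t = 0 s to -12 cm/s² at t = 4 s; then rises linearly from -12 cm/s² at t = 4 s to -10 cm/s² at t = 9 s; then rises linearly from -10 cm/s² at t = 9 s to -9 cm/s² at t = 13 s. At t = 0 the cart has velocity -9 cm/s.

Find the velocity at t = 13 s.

-108 cm/s

Δv equals the area under the a-t graph; then v = v₀ + Δv.
0–4 s: ½(9 + -12)(4) = -6 cm/s
4–9 s: ½(-12 + -10)(5) = -55 cm/s
9–13 s: ½(-10 + -9)(4) = -38 cm/s
Δv = -99 cm/s, so v(13) = -9 + (-99) = -108 cm/s.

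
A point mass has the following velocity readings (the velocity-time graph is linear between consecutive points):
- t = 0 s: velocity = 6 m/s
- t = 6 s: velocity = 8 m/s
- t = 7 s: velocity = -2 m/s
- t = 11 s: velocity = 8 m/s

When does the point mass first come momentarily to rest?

t = 6.8 s

v changes sign on 6–7 s (from 8 to -2); the graph is linear there, so v = 0 at t = 6 + (-8)·(7 − 6)/(-2 − 8) = 6.8 s.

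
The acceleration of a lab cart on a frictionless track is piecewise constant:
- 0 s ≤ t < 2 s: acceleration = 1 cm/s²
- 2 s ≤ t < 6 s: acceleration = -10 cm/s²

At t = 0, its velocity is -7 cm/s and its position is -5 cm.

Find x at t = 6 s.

On each constant-a segment, Δv = aΔt and Δx = v₀Δt + ½aΔt²; chain segment to segment.
0–2 s: v starts -7 cm/s; Δx = -7·2 + ½·1·2² = -12 cm; v ends -5 cm/s.
2–6 s: v starts -5 cm/s; Δx = -5·4 + ½·-10·4² = -100 cm; v ends -45 cm/s.
x(6) = -5 + Σ Δx = -117 cm.

-117 cm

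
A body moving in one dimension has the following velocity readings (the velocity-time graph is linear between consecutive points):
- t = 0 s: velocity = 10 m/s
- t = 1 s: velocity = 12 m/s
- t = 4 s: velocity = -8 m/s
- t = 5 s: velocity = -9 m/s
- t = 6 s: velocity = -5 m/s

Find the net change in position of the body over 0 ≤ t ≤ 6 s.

1.5 m

Net displacement equals the area under the velocity-time graph (areas below the axis count negative).
0–1 s: ½(10 + 12)(1) = 11 m
1–4 s: ½(12 + -8)(3) = 6 m
4–5 s: ½(-8 + -9)(1) = -8.5 m
5–6 s: ½(-9 + -5)(1) = -7 m
Net displacement = 1.5 m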